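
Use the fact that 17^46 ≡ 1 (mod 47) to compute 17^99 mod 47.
By Fermat: 17^{46} ≡ 1 (mod 47). 99 = 2×46 + 7. So 17^{99} ≡ 17^{7} ≡ 3 (mod 47)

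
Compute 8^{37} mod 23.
2

Using successive squaring:
Binary expansion of 37: 100101
Powers of 8 mod 23 (each is the square of the previous):
  8^1 ≡ 8 (mod 23)
  8^2 ≡ 8² = 64 ≡ 18 (mod 23)
  8^4 ≡ 18² = 324 ≡ 2 (mod 23)
  8^8 ≡ 2² = 4 ≡ 4 (mod 23)
  8^16 ≡ 4² = 16 ≡ 16 (mod 23)
  8^32 ≡ 16² = 256 ≡ 3 (mod 23)
37 = 32 + 4 + 1, so 8^37 = 8^32 × 8^4 × 8^1 ≡ 3 × 2 × 8 (mod 23)
Multiplying step by step:
  3 × 2 = 6 ≡ 6 (mod 23)
  6 × 8 = 48 ≡ 2 (mod 23)
Result: 8^37 ≡ 2 (mod 23)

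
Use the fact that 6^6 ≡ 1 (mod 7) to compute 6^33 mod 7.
By Fermat: 6^{6} ≡ 1 (mod 7). 33 = 5×6 + 3. So 6^{33} ≡ 6^{3} ≡ 6 (mod 7)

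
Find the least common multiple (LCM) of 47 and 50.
2350

First find GCD(47, 50) using the Euclidean algorithm:
47 = 0 × 50 + 47
50 = 1 × 47 + 3
47 = 15 × 3 + 2
3 = 1 × 2 + 1
2 = 2 × 1 + 0
GCD(47, 50) = 1

LCM formula: LCM(a, b) = (a × b) / GCD(a, b)
LCM(47, 50) = (47 × 50) / 1
LCM(47, 50) = 2350 / 1
LCM(47, 50) = 2350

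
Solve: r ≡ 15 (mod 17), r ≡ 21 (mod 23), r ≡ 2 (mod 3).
M = 17 × 23 × 3 = 1173. M₁ = 69, y₁ ≡ 1 (mod 17). M₂ = 51, y₂ ≡ 14 (mod 23). M₃ = 391, y₃ ≡ 1 (mod 3). r = 15×69×1 + 21×51×14 + 2×391×1 ≡ 389 (mod 1173)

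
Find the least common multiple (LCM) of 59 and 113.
6667

First find GCD(59, 113) using the Euclidean algorithm:
59 = 0 × 113 + 59
113 = 1 × 59 + 54
59 = 1 × 54 + 5
54 = 10 × 5 + 4
5 = 1 × 4 + 1
4 = 4 × 1 + 0
GCD(59, 113) = 1

LCM formula: LCM(a, b) = (a × b) / GCD(a, b)
LCM(59, 113) = (59 × 113) / 1
LCM(59, 113) = 6667 / 1
LCM(59, 113) = 6667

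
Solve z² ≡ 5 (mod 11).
The square roots of 5 mod 11 are 4 and 7. Verify: 4² = 16 ≡ 5 (mod 11)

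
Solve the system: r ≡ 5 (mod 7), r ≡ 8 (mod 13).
M = 7 × 13 = 91. M₁ = 13, y₁ ≡ 6 (mod 7). M₂ = 7, y₂ ≡ 2 (mod 13). r = 5×13×6 + 8×7×2 ≡ 47 (mod 91)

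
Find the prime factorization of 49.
7^2

Divide by primes starting from smallest:
49 ÷ 7 = 7
7 ÷ 7 = 1

49 = 7^2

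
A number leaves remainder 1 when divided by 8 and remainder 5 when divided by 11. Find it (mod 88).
M = 8 × 11 = 88. M₁ = 11, y₁ ≡ 3 (mod 8). M₂ = 8, y₂ ≡ 7 (mod 11). k = 1×11×3 + 5×8×7 ≡ 49 (mod 88)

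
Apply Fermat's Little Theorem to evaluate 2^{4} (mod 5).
1

By Fermat's Little Theorem, a^(p-1) ≡ 1 (mod p) for prime p and gcd(a, p) = 1
Here p = 5, so 2^4 ≡ 1 (mod 5)
We can reduce the exponent: 4 mod 4 = 0
So 2^4 ≡ 2^0 (mod 5)
Computing: 2^0 mod 5 = 1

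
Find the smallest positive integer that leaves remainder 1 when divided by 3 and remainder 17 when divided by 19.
M = 3 × 19 = 57. M₁ = 19, y₁ ≡ 1 (mod 3). M₂ = 3, y₂ ≡ 13 (mod 19). k = 1×19×1 + 17×3×13 ≡ 55 (mod 57). The smallest positive such number is 55.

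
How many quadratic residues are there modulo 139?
For prime 139, there are (p-1)/2 = (139-1)/2 = 69 quadratic residues (excluding 0).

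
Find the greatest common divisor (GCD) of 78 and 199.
1

Using the Euclidean algorithm:
78 = 0 × 199 + 78
199 = 2 × 78 + 43
78 = 1 × 43 + 35
43 = 1 × 35 + 8
35 = 4 × 8 + 3
8 = 2 × 3 + 2
3 = 1 × 2 + 1
2 = 2 × 1 + 0

GCD(78, 199) = 1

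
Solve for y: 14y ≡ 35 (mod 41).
23

Since gcd(14, 41) = 1 divides 35, a solution exists.
Multiply both sides by the inverse of 14 mod 41:
  14^(-1) mod 41 = 3
  x ≡ 3 × 35 ≡ 105 ≡ 23 (mod 41)
Verification: 14 × 23 = 322 = 7 × 41 + 35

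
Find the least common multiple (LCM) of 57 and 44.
2508

First find GCD(57, 44) using the Euclidean algorithm:
57 = 1 × 44 + 13
44 = 3 × 13 + 5
13 = 2 × 5 + 3
5 = 1 × 3 + 2
3 = 1 × 2 + 1
2 = 2 × 1 + 0
GCD(57, 44) = 1

LCM formula: LCM(a, b) = (a × b) / GCD(a, b)
LCM(57, 44) = (57 × 44) / 1
LCM(57, 44) = 2508 / 1
LCM(57, 44) = 2508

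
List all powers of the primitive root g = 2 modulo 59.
g^1, g^2, ..., g^{58} mod 59: {2, 4, 8, 16, 32, 5, 10, 20, 40, 21, 42, 25, 50, 41, 23, 46, 33, 7, 14, 28, 56, 53, 47, 35, 11, 22, 44, 29, 58, 57, 55, 51, 43, 27, 54, 49, 39, 19, 38, 17, 34, 9, 18, 36, 13, 26, 52, 45, 31, 3, 6, 12, 24, 48, 37, 15, 30, 1}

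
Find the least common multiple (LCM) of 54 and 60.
540

First find GCD(54, 60) using the Euclidean algorithm:
54 = 0 × 60 + 54
60 = 1 × 54 + 6
54 = 9 × 6 + 0
GCD(54, 60) = 6

LCM formula: LCM(a, b) = (a × b) / GCD(a, b)
LCM(54, 60) = (54 × 60) / 6
LCM(54, 60) = 3240 / 6
LCM(54, 60) = 540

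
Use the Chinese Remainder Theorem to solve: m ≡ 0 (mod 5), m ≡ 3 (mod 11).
M = 5 × 11 = 55. M₁ = 11, y₁ ≡ 1 (mod 5). M₂ = 5, y₂ ≡ 9 (mod 11). m = 0×11×1 + 3×5×9 ≡ 25 (mod 55)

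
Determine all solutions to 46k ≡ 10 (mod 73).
51

Since gcd(46, 73) = 1 divides 10, a solution exists.
Multiply both sides by the inverse of 46 mod 73:
  46^(-1) mod 73 = 27
  x ≡ 27 × 10 ≡ 270 ≡ 51 (mod 73)
Verification: 46 × 51 = 2346 = 32 × 73 + 10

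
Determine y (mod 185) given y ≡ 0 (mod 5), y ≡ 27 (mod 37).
175

Using the Chinese Remainder Theorem:
M = product of moduli = 185
For equation 1: M_1 = 37, 37 ≡ 2 (mod 5), inverse of 37 mod 5 is 3 (check: 2 × 3 = 6 ≡ 1 (mod 5))
For equation 2: M_2 = 5, 5 ≡ 5 (mod 37), inverse of 5 mod 37 is 15 (check: 5 × 15 = 75 ≡ 1 (mod 37))
Combine: y ≡ Σ r_i×M_i×(M_i⁻¹ mod m_i) = 0×37×3 + 27×5×15 = 0 + 2025 = 2025
2025 mod 185 = 175
y ≡ 175 (mod 185)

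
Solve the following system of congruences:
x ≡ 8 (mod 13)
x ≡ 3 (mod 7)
73

Using the Chinese Remainder Theorem:
M = product of moduli = 91
For equation 1: M_1 = 7, 7 ≡ 7 (mod 13), inverse of 7 mod 13 is 2 (check: 7 × 2 = 14 ≡ 1 (mod 13))
For equation 2: M_2 = 13, 13 ≡ 6 (mod 7), inverse of 13 mod 7 is 6 (check: 6 × 6 = 36 ≡ 1 (mod 7))
Combine: x ≡ Σ r_i×M_i×(M_i⁻¹ mod m_i) = 8×7×2 + 3×13×6 = 112 + 234 = 346
346 mod 91 = 73
x ≡ 73 (mod 91)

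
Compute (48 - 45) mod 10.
3

(48 - 45) = 3
3 mod 10 = 3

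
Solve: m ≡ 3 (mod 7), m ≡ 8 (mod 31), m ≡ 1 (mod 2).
M = 7 × 31 × 2 = 434. M₁ = 62, y₁ ≡ 6 (mod 7). M₂ = 14, y₂ ≡ 20 (mod 31). M₃ = 217, y₃ ≡ 1 (mod 2). m = 3×62×6 + 8×14×20 + 1×217×1 ≡ 101 (mod 434)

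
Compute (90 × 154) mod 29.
27

(90 × 154) = 13860
13860 mod 29 = 27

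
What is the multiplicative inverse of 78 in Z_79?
78

Using Extended Euclidean Algorithm:
gcd(78, 79) = 1
Bezout coefficients: 78 × -1 + 79 × 1 = 1
So 78 × -1 ≡ 1 (mod 79)
The inverse is -1 mod 79 = 78
Verification: 78 × 78 = 6084 = 77 × 79 + 1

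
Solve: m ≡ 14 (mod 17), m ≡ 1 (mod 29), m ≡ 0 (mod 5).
M = 17 × 29 × 5 = 2465. M₁ = 145, y₁ ≡ 2 (mod 17). M₂ = 85, y₂ ≡ 14 (mod 29). M₃ = 493, y₃ ≡ 2 (mod 5). m = 14×145×2 + 1×85×14 + 0×493×2 ≡ 320 (mod 2465)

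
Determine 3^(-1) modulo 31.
3^(-1) ≡ 21 (mod 31). Verification: 3 × 21 = 63 ≡ 1 (mod 31)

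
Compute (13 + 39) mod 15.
7

(13 + 39) = 52
52 mod 15 = 7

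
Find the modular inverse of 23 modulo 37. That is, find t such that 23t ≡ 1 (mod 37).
29

Using Extended Euclidean Algorithm:
gcd(23, 37) = 1
Bezout coefficients: 23 × -8 + 37 × 5 = 1
So 23 × -8 ≡ 1 (mod 37)
The inverse is -8 mod 37 = 29
Verification: 23 × 29 = 667 = 18 × 37 + 1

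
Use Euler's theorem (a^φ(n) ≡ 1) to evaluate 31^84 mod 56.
By Euler: 31^{24} ≡ 1 (mod 56) since gcd(31, 56) = 1. 84 = 3×24 + 12. So 31^{84} ≡ 31^{12} ≡ 1 (mod 56)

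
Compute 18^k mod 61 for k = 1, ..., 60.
g^1, g^2, ..., g^{60} mod 61: {18, 19, 37, 56, 32, 27, 59, 25, 23, 48, 10, 58, 7, 4, 11, 15, 26, 41, 6, 47, 53, 39, 31, 9, 40, 49, 28, 16, 44, 60, 43, 42, 24, 5, 29, 34, 2, 36, 38, 13, 51, 3, 54, 57, 50, 46, 35, 20, 55, 14, 8, 22, 30, 52, 21, 12, 33, 45, 17, 1}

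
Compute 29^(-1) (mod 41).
29^(-1) ≡ 17 (mod 41). Verification: 29 × 17 = 493 ≡ 1 (mod 41)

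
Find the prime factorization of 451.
11 × 41

Divide by primes starting from smallest:
451 ÷ 11 = 41
41 ÷ 41 = 1

451 = 11 × 41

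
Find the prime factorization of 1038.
2 × 3 × 173

Divide by primes starting from smallest:
1038 ÷ 2 = 519
519 ÷ 3 = 173
173 ÷ 173 = 1

1038 = 2 × 3 × 173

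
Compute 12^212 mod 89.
Using Fermat: 12^{88} ≡ 1 (mod 89). 212 ≡ 36 (mod 88). So 12^{212} ≡ 12^{36} ≡ 88 (mod 89)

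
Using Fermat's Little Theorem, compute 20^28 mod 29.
By Fermat's Little Theorem, 20^{28} ≡ 1 (mod 29) since 29 is prime and gcd(20, 29) = 1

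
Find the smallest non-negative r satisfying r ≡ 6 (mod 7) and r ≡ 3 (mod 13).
M = 7 × 13 = 91. M₁ = 13, y₁ ≡ 6 (mod 7). M₂ = 7, y₂ ≡ 2 (mod 13). r = 6×13×6 + 3×7×2 ≡ 55 (mod 91)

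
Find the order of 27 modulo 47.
Powers of 27 mod 47: 27^1≡27, 27^2≡24, 27^3≡37, 27^4≡12, 27^5≡42, 27^6≡6, 27^7≡21, 27^8≡3, 27^9≡34, 27^10≡25, 27^11≡17, 27^12≡36, 27^13≡32, 27^14≡18, 27^15≡16, 27^16≡9, 27^17≡8, 27^18≡28, 27^19≡4, 27^20≡14, 27^21≡2, 27^22≡7, 27^23≡1. Order = 23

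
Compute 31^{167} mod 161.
110

Using successive squaring:
Binary expansion of 167: 10100111
Powers of 31 mod 161 (each is the square of the previous):
  31^1 ≡ 31 (mod 161)
  31^2 ≡ 31² = 961 ≡ 156 (mod 161)
  31^4 ≡ 156² = 24336 ≡ 25 (mod 161)
  31^8 ≡ 25² = 625 ≡ 142 (mod 161)
  31^16 ≡ 142² = 20164 ≡ 39 (mod 161)
  31^32 ≡ 39² = 1521 ≡ 72 (mod 161)
  31^64 ≡ 72² = 5184 ≡ 32 (mod 161)
  31^128 ≡ 32² = 1024 ≡ 58 (mod 161)
167 = 128 + 32 + 4 + 2 + 1, so 31^167 = 31^128 × 31^32 × 31^4 × 31^2 × 31^1 ≡ 58 × 72 × 25 × 156 × 31 (mod 161)
Multiplying step by step:
  58 × 72 = 4176 ≡ 151 (mod 161)
  151 × 25 = 3775 ≡ 72 (mod 161)
  72 × 156 = 11232 ≡ 123 (mod 161)
  123 × 31 = 3813 ≡ 110 (mod 161)
Result: 31^167 ≡ 110 (mod 161)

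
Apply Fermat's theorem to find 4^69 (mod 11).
By Fermat: 4^{10} ≡ 1 (mod 11). 69 = 6×10 + 9. So 4^{69} ≡ 4^{9} ≡ 3 (mod 11)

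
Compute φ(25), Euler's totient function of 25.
20

Prime factorization: 25 = 5^2
Using the formula φ(n) = n × Π(1 - 1/p) for each prime factor p:
φ(25) = 25 × (1 - 1/5)
φ(25) = 20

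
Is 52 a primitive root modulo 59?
Yes

To verify, check if 52^(58/q) ≢ 1 (mod 59) for each prime divisor q of 58
Divisors of 58 = 58: [1, 2, 29, 58]
  52^(58/2) = 52^29 ≡ 58 (mod 59)
  52^(58/29) = 52^2 ≡ 49 (mod 59)
Conclusion: 52 is a primitive root modulo 59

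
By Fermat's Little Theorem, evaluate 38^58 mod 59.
By Fermat's Little Theorem, 38^{58} ≡ 1 (mod 59) since 59 is prime and gcd(38, 59) = 1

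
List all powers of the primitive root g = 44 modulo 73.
g^1, g^2, ..., g^{72} mod 73: {44, 38, 66, 57, 26, 49, 39, 37, 22, 19, 33, 65, 13, 61, 56, 55, 11, 46, 53, 69, 43, 67, 28, 64, 42, 23, 63, 71, 58, 70, 14, 32, 21, 48, 68, 72, 29, 35, 7, 16, 47, 24, 34, 36, 51, 54, 40, 8, 60, 12, 17, 18, 62, 27, 20, 4, 30, 6, 45, 9, 31, 50, 10, 2, 15, 3, 59, 41, 52, 25, 5, 1}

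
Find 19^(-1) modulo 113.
6

Using Extended Euclidean Algorithm:
gcd(19, 113) = 1
Bezout coefficients: 19 × 6 + 113 × -1 = 1
So 19 × 6 ≡ 1 (mod 113)
The inverse is 6 mod 113 = 6
Verification: 19 × 6 = 114 = 1 × 113 + 1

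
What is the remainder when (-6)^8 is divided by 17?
(-6) ≡ 11 (mod 17). 8 = 8 (binary 1000). Repeated squaring mod 17: 11^1 ≡ 11; 11^2 ≡ 11² = 121 ≡ 2; 11^4 ≡ 2² = 4 ≡ 4; 11^8 ≡ 4² = 16 ≡ 16. So (-6)^8 ≡ 16 (mod 17).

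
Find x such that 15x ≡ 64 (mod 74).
24

Since gcd(15, 74) = 1 divides 64, a solution exists.
Multiply both sides by the inverse of 15 mod 74:
  15^(-1) mod 74 = 5
  x ≡ 5 × 64 ≡ 320 ≡ 24 (mod 74)
Verification: 15 × 24 = 360 = 4 × 74 + 64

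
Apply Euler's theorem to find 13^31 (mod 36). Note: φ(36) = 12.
By Euler: 13^{12} ≡ 1 (mod 36) since gcd(13, 36) = 1. 31 = 2×12 + 7. So 13^{31} ≡ 13^{7} ≡ 13 (mod 36)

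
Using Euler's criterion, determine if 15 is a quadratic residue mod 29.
By Euler's criterion: 15^{14} ≡ 28 (mod 29). Since this equals -1 (≡ 28), 15 is not a QR.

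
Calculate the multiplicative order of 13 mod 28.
Powers of 13 mod 28: 13^1≡13, 13^2≡1. Order = 2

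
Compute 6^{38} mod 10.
6

Using successive squaring:
Binary expansion of 38: 100110
Powers of 6 mod 10 (each is the square of the previous):
  6^1 ≡ 6 (mod 10)
  6^2 ≡ 6² = 36 ≡ 6 (mod 10)
  6^4 ≡ 6² = 36 ≡ 6 (mod 10)
  6^8 ≡ 6² = 36 ≡ 6 (mod 10)
  6^16 ≡ 6² = 36 ≡ 6 (mod 10)
  6^32 ≡ 6² = 36 ≡ 6 (mod 10)
38 = 32 + 4 + 2, so 6^38 = 6^32 × 6^4 × 6^2 ≡ 6 × 6 × 6 (mod 10)
Multiplying step by step:
  6 × 6 = 36 ≡ 6 (mod 10)
  6 × 6 = 36 ≡ 6 (mod 10)
Result: 6^38 ≡ 6 (mod 10)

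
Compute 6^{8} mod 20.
16

Using successive squaring:
Binary expansion of 8: 1000
Powers of 6 mod 20 (each is the square of the previous):
  6^1 ≡ 6 (mod 20)
  6^2 ≡ 6² = 36 ≡ 16 (mod 20)
  6^4 ≡ 16² = 256 ≡ 16 (mod 20)
  6^8 ≡ 16² = 256 ≡ 16 (mod 20)
8 is a power of 2, so 6^8 is the last square: ≡ 16 (mod 20)
Result: 6^8 ≡ 16 (mod 20)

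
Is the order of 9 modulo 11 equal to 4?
No, the actual order is 5, not 4.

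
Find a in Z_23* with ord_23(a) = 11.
2 has order 11 mod 23 since 2^{11} ≡ 1 (mod 23) and no smaller power works.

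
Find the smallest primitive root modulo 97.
p - 1 = 96 has prime divisors 2, 3. h is a primitive root mod 97 iff h^(96/q) ≢ 1 (mod 97) for each such q.
h = 2: 2^48 ≡ 1, 2^32 ≡ 35 (mod 97); 2^48 ≡ 1, so not a primitive root.
h = 3: 3^48 ≡ 1, 3^32 ≡ 35 (mod 97); 3^48 ≡ 1, so not a primitive root.
h = 4: 4^48 ≡ 1, 4^32 ≡ 61 (mod 97); 4^48 ≡ 1, so not a primitive root.
h = 5: 5^48 ≡ 96, 5^32 ≡ 35 (mod 97); none is 1, so 5 has order 96 and is a primitive root.
The smallest primitive root mod 97 is g = 5.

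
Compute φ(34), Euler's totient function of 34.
16

Prime factorization: 34 = 2 × 17
Using the formula φ(n) = n × Π(1 - 1/p) for each prime factor p:
φ(34) = 34 × (1 - 1/2) × (1 - 1/17)
φ(34) = 16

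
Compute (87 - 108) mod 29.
8

(87 - 108) = -21
-21 mod 29 = 8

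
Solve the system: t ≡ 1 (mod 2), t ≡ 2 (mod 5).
M = 2 × 5 = 10. M₁ = 5, y₁ ≡ 1 (mod 2). M₂ = 2, y₂ ≡ 3 (mod 5). t = 1×5×1 + 2×2×3 ≡ 7 (mod 10)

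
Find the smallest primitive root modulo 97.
5

A primitive root g modulo p has order p-1 = 96
Prime divisors of 96: [2, 3]
g is a primitive root iff g^(96/q) ≢ 1 (mod 97) for each prime divisor q
Testing small values:
  g = 2: 2^48 ≡ 1, 2^32 ≡ 35 (mod 97) → 2^48 ≡ 1, not primitive root
  g = 3: 3^48 ≡ 1, 3^32 ≡ 35 (mod 97) → 3^48 ≡ 1, not primitive root
  g = 4: 4^48 ≡ 1, 4^32 ≡ 61 (mod 97) → 4^48 ≡ 1, not primitive root
  g = 5: 5^48 ≡ 96, 5^32 ≡ 35 (mod 97) → none is 1, primitive root!
The smallest primitive root is 5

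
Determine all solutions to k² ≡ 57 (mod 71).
The square roots of 57 mod 71 are 25 and 46. Verify: 25² = 625 ≡ 57 (mod 71)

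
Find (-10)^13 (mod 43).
Using repeated squaring. (-10) ≡ 33 (mod 43). 13 = 8 + 4 + 1 (binary 1101). Repeated squaring mod 43: 33^1 ≡ 33; 33^2 ≡ 33² = 1089 ≡ 14; 33^4 ≡ 14² = 196 ≡ 24; 33^8 ≡ 24² = 576 ≡ 17. Multiply: (-10)^13 ≡ 33^8 × 33^4 × 33^1 ≡ 17 × 24 × 33 (mod 43): 17 × 24 = 408 ≡ 21; 21 × 33 = 693 ≡ 5. So (-10)^13 ≡ 5 (mod 43).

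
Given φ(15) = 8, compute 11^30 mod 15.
By Euler: 11^{8} ≡ 1 (mod 15) since gcd(11, 15) = 1. 30 = 3×8 + 6. So 11^{30} ≡ 11^{6} ≡ 1 (mod 15)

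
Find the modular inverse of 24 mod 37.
24^(-1) ≡ 17 (mod 37). Verification: 24 × 17 = 408 ≡ 1 (mod 37)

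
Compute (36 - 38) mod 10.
8

(36 - 38) = -2
-2 mod 10 = 8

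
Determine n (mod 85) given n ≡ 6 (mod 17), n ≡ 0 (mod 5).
40

Using the Chinese Remainder Theorem:
M = product of moduli = 85
For equation 1: M_1 = 5, 5 ≡ 5 (mod 17), inverse of 5 mod 17 is 7 (check: 5 × 7 = 35 ≡ 1 (mod 17))
For equation 2: M_2 = 17, 17 ≡ 2 (mod 5), inverse of 17 mod 5 is 3 (check: 2 × 3 = 6 ≡ 1 (mod 5))
Combine: n ≡ Σ r_i×M_i×(M_i⁻¹ mod m_i) = 6×5×7 + 0×17×3 = 210 + 0 = 210
210 mod 85 = 40
n ≡ 40 (mod 85)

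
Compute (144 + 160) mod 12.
4

(144 + 160) = 304
304 mod 12 = 4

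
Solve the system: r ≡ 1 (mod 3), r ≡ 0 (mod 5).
M = 3 × 5 = 15. M₁ = 5, y₁ ≡ 2 (mod 3). M₂ = 3, y₂ ≡ 2 (mod 5). r = 1×5×2 + 0×3×2 ≡ 10 (mod 15)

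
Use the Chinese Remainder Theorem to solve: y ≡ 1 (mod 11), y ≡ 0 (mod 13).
M = 11 × 13 = 143. M₁ = 13, y₁ ≡ 6 (mod 11). M₂ = 11, y₂ ≡ 6 (mod 13). y = 1×13×6 + 0×11×6 ≡ 78 (mod 143)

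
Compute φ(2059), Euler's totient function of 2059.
1960

Prime factorization: 2059 = 29 × 71
Using the formula φ(n) = n × Π(1 - 1/p) for each prime factor p:
φ(2059) = 2059 × (1 - 1/29) × (1 - 1/71)
φ(2059) = 1960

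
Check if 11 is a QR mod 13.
By Euler's criterion: 11^{6} ≡ 12 (mod 13). Since this equals -1 (≡ 12), 11 is not a QR.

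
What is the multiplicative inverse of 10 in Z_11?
10^(-1) ≡ 10 (mod 11). Verification: 10 × 10 = 100 ≡ 1 (mod 11)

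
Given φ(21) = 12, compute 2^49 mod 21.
By Euler: 2^{12} ≡ 1 (mod 21) since gcd(2, 21) = 1. 49 = 4×12 + 1. So 2^{49} ≡ 2^{1} ≡ 2 (mod 21)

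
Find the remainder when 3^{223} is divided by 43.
By Fermat: 3^{42} ≡ 1 (mod 43). 223 = 5×42 + 13. So 3^{223} ≡ 3^{13} ≡ 12 (mod 43)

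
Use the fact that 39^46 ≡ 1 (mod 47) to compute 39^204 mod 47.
By Fermat: 39^{46} ≡ 1 (mod 47). 204 = 4×46 + 20. So 39^{204} ≡ 39^{20} ≡ 28 (mod 47)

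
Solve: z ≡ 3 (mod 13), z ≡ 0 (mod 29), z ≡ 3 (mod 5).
M = 13 × 29 × 5 = 1885. M₁ = 145, y₁ ≡ 7 (mod 13). M₂ = 65, y₂ ≡ 25 (mod 29). M₃ = 377, y₃ ≡ 3 (mod 5). z = 3×145×7 + 0×65×25 + 3×377×3 ≡ 783 (mod 1885)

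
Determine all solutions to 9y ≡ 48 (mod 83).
33

Since gcd(9, 83) = 1 divides 48, a solution exists.
Multiply both sides by the inverse of 9 mod 83:
  9^(-1) mod 83 = 37
  x ≡ 37 × 48 ≡ 1776 ≡ 33 (mod 83)
Verification: 9 × 33 = 297 = 3 × 83 + 48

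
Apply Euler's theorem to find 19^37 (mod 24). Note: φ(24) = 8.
By Euler: 19^{8} ≡ 1 (mod 24) since gcd(19, 24) = 1. 37 = 4×8 + 5. So 19^{37} ≡ 19^{5} ≡ 19 (mod 24)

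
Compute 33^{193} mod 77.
33

Using successive squaring:
Binary expansion of 193: 11000001
Powers of 33 mod 77 (each is the square of the previous):
  33^1 ≡ 33 (mod 77)
  33^2 ≡ 33² = 1089 ≡ 11 (mod 77)
  33^4 ≡ 11² = 121 ≡ 44 (mod 77)
  33^8 ≡ 44² = 1936 ≡ 11 (mod 77)
  33^16 ≡ 11² = 121 ≡ 44 (mod 77)
  33^32 ≡ 44² = 1936 ≡ 11 (mod 77)
  33^64 ≡ 11² = 121 ≡ 44 (mod 77)
  33^128 ≡ 44² = 1936 ≡ 11 (mod 77)
193 = 128 + 64 + 1, so 33^193 = 33^128 × 33^64 × 33^1 ≡ 11 × 44 × 33 (mod 77)
Multiplying step by step:
  11 × 44 = 484 ≡ 22 (mod 77)
  22 × 33 = 726 ≡ 33 (mod 77)
Result: 33^193 ≡ 33 (mod 77)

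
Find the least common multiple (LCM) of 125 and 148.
18500

First find GCD(125, 148) using the Euclidean algorithm:
125 = 0 × 148 + 125
148 = 1 × 125 + 23
125 = 5 × 23 + 10
23 = 2 × 10 + 3
10 = 3 × 3 + 1
3 = 3 × 1 + 0
GCD(125, 148) = 1

LCM formula: LCM(a, b) = (a × b) / GCD(a, b)
LCM(125, 148) = (125 × 148) / 1
LCM(125, 148) = 18500 / 1
LCM(125, 148) = 18500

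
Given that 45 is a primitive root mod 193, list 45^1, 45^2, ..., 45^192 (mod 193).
g^1, g^2, ..., g^{192} mod 193: {45, 95, 29, 147, 53, 69, 17, 186, 71, 107, 183, 129, 15, 96, 74, 49, 82, 23, 70, 62, 88, 100, 61, 43, 5, 32, 89, 145, 156, 72, 152, 85, 158, 162, 149, 143, 66, 75, 94, 177, 52, 24, 115, 157, 117, 54, 114, 112, 22, 25, 160, 59, 146, 8, 167, 181, 39, 18, 38, 166, 136, 137, 182, 84, 113, 67, 120, 189, 13, 6, 77, 184, 174, 110, 125, 28, 102, 151, 40, 63, 133, 2, 90, 190, 58, 101, 106, 138, 34, 179, 142, 21, 173, 65, 30, 192, 148, 98, 164, 46, 140, 124, 176, 7, 122, 86, 10, 64, 178, 97, 119, 144, 111, 170, 123, 131, 105, 93, 132, 150, 188, 161, 104, 48, 37, 121, 41, 108, 35, 31, 44, 50, 127, 118, 99, 16, 141, 169, 78, 36, 76, 139, 79, 81, 171, 168, 33, 134, 47, 185, 26, 12, 154, 175, 155, 27, 57, 56, 11, 109, 80, 126, 73, 4, 180, 187, 116, 9, 19, 83, 68, 165, 91, 42, 153, 130, 60, 191, 103, 3, 135, 92, 87, 55, 159, 14, 51, 172, 20, 128, 163, 1}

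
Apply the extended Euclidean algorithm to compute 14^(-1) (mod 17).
Extended GCD: 14(-6) + 17(5) = 1. So 14^(-1) ≡ 11 ≡ 11 (mod 17). Verify: 14 × 11 = 154 ≡ 1 (mod 17)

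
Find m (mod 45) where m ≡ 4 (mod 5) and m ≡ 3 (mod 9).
M = 5 × 9 = 45. M₁ = 9, y₁ ≡ 4 (mod 5). M₂ = 5, y₂ ≡ 2 (mod 9). m = 4×9×4 + 3×5×2 ≡ 39 (mod 45)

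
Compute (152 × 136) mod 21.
8

(152 × 136) = 20672
20672 mod 21 = 8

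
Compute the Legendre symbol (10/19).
(10/19) = 10^{9} mod 19 = -1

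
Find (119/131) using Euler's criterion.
(119/131) = 119^{65} mod 131 = -1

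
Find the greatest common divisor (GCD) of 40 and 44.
4

Using the Euclidean algorithm:
40 = 0 × 44 + 40
44 = 1 × 40 + 4
40 = 10 × 4 + 0

GCD(40, 44) = 4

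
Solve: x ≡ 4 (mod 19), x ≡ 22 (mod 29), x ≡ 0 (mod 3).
M = 19 × 29 × 3 = 1653. M₁ = 87, y₁ ≡ 7 (mod 19). M₂ = 57, y₂ ≡ 28 (mod 29). M₃ = 551, y₃ ≡ 2 (mod 3). x = 4×87×7 + 22×57×28 + 0×551×2 ≡ 1182 (mod 1653)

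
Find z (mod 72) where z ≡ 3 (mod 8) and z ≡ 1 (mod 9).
M = 8 × 9 = 72. M₁ = 9, y₁ ≡ 1 (mod 8). M₂ = 8, y₂ ≡ 8 (mod 9). z = 3×9×1 + 1×8×8 ≡ 19 (mod 72)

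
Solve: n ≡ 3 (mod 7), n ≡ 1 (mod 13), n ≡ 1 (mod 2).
M = 7 × 13 × 2 = 182. M₁ = 26, y₁ ≡ 3 (mod 7). M₂ = 14, y₂ ≡ 1 (mod 13). M₃ = 91, y₃ ≡ 1 (mod 2). n = 3×26×3 + 1×14×1 + 1×91×1 ≡ 157 (mod 182)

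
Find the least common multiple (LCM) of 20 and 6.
60

First find GCD(20, 6) using the Euclidean algorithm:
20 = 3 × 6 + 2
6 = 3 × 2 + 0
GCD(20, 6) = 2

LCM formula: LCM(a, b) = (a × b) / GCD(a, b)
LCM(20, 6) = (20 × 6) / 2
LCM(20, 6) = 120 / 2
LCM(20, 6) = 60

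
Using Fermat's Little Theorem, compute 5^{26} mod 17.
9

By Fermat's Little Theorem, a^(p-1) ≡ 1 (mod p) for prime p and gcd(a, p) = 1
Here p = 17, so 5^16 ≡ 1 (mod 17)
We can reduce the exponent: 26 mod 16 = 10
So 5^26 ≡ 5^10 (mod 17)
Computing: 5^10 mod 17 = 9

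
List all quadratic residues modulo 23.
QRs mod 23: {1, 2, 3, 4, 6, 8, 9, 12, 13, 16, 18}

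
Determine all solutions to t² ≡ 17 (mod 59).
The square roots of 17 mod 59 are 28 and 31. Verify: 28² = 784 ≡ 17 (mod 59)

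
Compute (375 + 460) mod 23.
7

(375 + 460) = 835
835 mod 23 = 7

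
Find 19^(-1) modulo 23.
17

Using Extended Euclidean Algorithm:
gcd(19, 23) = 1
Bezout coefficients: 19 × -6 + 23 × 5 = 1
So 19 × -6 ≡ 1 (mod 23)
The inverse is -6 mod 23 = 17
Verification: 19 × 17 = 323 = 14 × 23 + 1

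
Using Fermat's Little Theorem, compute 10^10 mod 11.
By Fermat's Little Theorem, 10^{10} ≡ 1 (mod 11) since 11 is prime and gcd(10, 11) = 1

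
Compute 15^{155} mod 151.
147

Using successive squaring:
Binary expansion of 155: 10011011
Powers of 15 mod 151 (each is the square of the previous):
  15^1 ≡ 15 (mod 151)
  15^2 ≡ 15² = 225 ≡ 74 (mod 151)
  15^4 ≡ 74² = 5476 ≡ 40 (mod 151)
  15^8 ≡ 40² = 1600 ≡ 90 (mod 151)
  15^16 ≡ 90² = 8100 ≡ 97 (mod 151)
  15^32 ≡ 97² = 9409 ≡ 47 (mod 151)
  15^64 ≡ 47² = 2209 ≡ 95 (mod 151)
  15^128 ≡ 95² = 9025 ≡ 116 (mod 151)
155 = 128 + 16 + 8 + 2 + 1, so 15^155 = 15^128 × 15^16 × 15^8 × 15^2 × 15^1 ≡ 116 × 97 × 90 × 74 × 15 (mod 151)
Multiplying step by step:
  116 × 97 = 11252 ≡ 78 (mod 151)
  78 × 90 = 7020 ≡ 74 (mod 151)
  74 × 74 = 5476 ≡ 40 (mod 151)
  40 × 15 = 600 ≡ 147 (mod 151)
Result: 15^155 ≡ 147 (mod 151)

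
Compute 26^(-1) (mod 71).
41

Using Extended Euclidean Algorithm:
gcd(26, 71) = 1
Bezout coefficients: 26 × -30 + 71 × 11 = 1
So 26 × -30 ≡ 1 (mod 71)
The inverse is -30 mod 71 = 41
Verification: 26 × 41 = 1066 = 15 × 71 + 1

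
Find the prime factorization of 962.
2 × 13 × 37

Divide by primes starting from smallest:
962 ÷ 2 = 481
481 ÷ 13 = 37
37 ÷ 37 = 1

962 = 2 × 13 × 37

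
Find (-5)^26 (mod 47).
Using repeated squaring. (-5) ≡ 42 (mod 47). 26 = 16 + 8 + 2 (binary 11010). Repeated squaring mod 47: 42^1 ≡ 42; 42^2 ≡ 42² = 1764 ≡ 25; 42^4 ≡ 25² = 625 ≡ 14; 42^8 ≡ 14² = 196 ≡ 8; 42^16 ≡ 8² = 64 ≡ 17. Multiply: (-5)^26 ≡ 42^16 × 42^8 × 42^2 ≡ 17 × 8 × 25 (mod 47): 17 × 8 = 136 ≡ 42; 42 × 25 = 1050 ≡ 16. So (-5)^26 ≡ 16 (mod 47).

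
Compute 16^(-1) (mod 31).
16^(-1) ≡ 2 (mod 31). Verification: 16 × 2 = 32 ≡ 1 (mod 31)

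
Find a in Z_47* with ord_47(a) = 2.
46 has order 2 mod 47 since 46^{2} ≡ 1 (mod 47) and no smaller power works.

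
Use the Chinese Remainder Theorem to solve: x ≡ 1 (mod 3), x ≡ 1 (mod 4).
M = 3 × 4 = 12. M₁ = 4, y₁ ≡ 1 (mod 3). M₂ = 3, y₂ ≡ 3 (mod 4). x = 1×4×1 + 1×3×3 ≡ 1 (mod 12)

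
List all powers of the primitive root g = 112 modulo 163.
g^1, g^2, ..., g^{162} mod 163: {112, 156, 31, 49, 109, 146, 52, 119, 125, 145, 103, 126, 94, 96, 157, 143, 42, 140, 32, 161, 102, 14, 101, 65, 108, 34, 59, 88, 76, 36, 120, 74, 138, 134, 12, 40, 79, 46, 99, 4, 122, 135, 124, 33, 110, 95, 45, 150, 11, 91, 86, 15, 50, 58, 139, 83, 5, 71, 128, 155, 82, 56, 78, 97, 106, 136, 73, 26, 141, 144, 154, 133, 63, 47, 48, 160, 153, 21, 70, 16, 162, 51, 7, 132, 114, 54, 17, 111, 44, 38, 18, 60, 37, 69, 67, 6, 20, 121, 23, 131, 2, 61, 149, 62, 98, 55, 129, 104, 75, 87, 127, 43, 89, 25, 29, 151, 123, 84, 117, 64, 159, 41, 28, 39, 130, 53, 68, 118, 13, 152, 72, 77, 148, 113, 105, 24, 80, 158, 92, 35, 8, 81, 107, 85, 66, 57, 27, 90, 137, 22, 19, 9, 30, 100, 116, 115, 3, 10, 142, 93, 147, 1}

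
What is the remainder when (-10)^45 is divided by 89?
Using repeated squaring. (-10) ≡ 79 (mod 89). 45 = 32 + 8 + 4 + 1 (binary 101101). Repeated squaring mod 89: 79^1 ≡ 79; 79^2 ≡ 79² = 6241 ≡ 11; 79^4 ≡ 11² = 121 ≡ 32; 79^8 ≡ 32² = 1024 ≡ 45; 79^16 ≡ 45² = 2025 ≡ 67; 79^32 ≡ 67² = 4489 ≡ 39. Multiply: (-10)^45 ≡ 79^32 × 79^8 × 79^4 × 79^1 ≡ 39 × 45 × 32 × 79 (mod 89): 39 × 45 = 1755 ≡ 64; 64 × 32 = 2048 ≡ 1; 1 × 79 = 79 ≡ 79. So (-10)^45 ≡ 79 (mod 89).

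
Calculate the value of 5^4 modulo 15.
4 = 4 (binary 100). Repeated squaring mod 15: 5^1 ≡ 5; 5^2 ≡ 5² = 25 ≡ 10; 5^4 ≡ 10² = 100 ≡ 10. So 5^4 ≡ 10 (mod 15).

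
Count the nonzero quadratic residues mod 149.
For prime 149, there are (p-1)/2 = (149-1)/2 = 74 quadratic residues (excluding 0).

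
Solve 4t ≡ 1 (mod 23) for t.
4^(-1) ≡ 6 (mod 23). Verification: 4 × 6 = 24 ≡ 1 (mod 23)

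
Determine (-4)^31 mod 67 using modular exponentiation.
Using repeated squaring. (-4) ≡ 63 (mod 67). 31 = 16 + 8 + 4 + 2 + 1 (binary 11111). Repeated squaring mod 67: 63^1 ≡ 63; 63^2 ≡ 63² = 3969 ≡ 16; 63^4 ≡ 16² = 256 ≡ 55; 63^8 ≡ 55² = 3025 ≡ 10; 63^16 ≡ 10² = 100 ≡ 33. Multiply: (-4)^31 ≡ 63^16 × 63^8 × 63^4 × 63^2 × 63^1 ≡ 33 × 10 × 55 × 16 × 63 (mod 67): 33 × 10 = 330 ≡ 62; 62 × 55 = 3410 ≡ 60; 60 × 16 = 960 ≡ 22; 22 × 63 = 1386 ≡ 46. So (-4)^31 ≡ 46 (mod 67).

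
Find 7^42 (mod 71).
Using repeated squaring. 42 = 32 + 8 + 2 (binary 101010). Repeated squaring mod 71: 7^1 ≡ 7; 7^2 ≡ 7² = 49 ≡ 49; 7^4 ≡ 49² = 2401 ≡ 58; 7^8 ≡ 58² = 3364 ≡ 27; 7^16 ≡ 27² = 729 ≡ 19; 7^32 ≡ 19² = 361 ≡ 6. Multiply: 7^42 = 7^32 × 7^8 × 7^2 ≡ 6 × 27 × 49 (mod 71): 6 × 27 = 162 ≡ 20; 20 × 49 = 980 ≡ 57. So 7^42 ≡ 57 (mod 71).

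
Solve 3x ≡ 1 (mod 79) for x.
3^(-1) ≡ 53 (mod 79). Verification: 3 × 53 = 159 ≡ 1 (mod 79)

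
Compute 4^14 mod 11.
Using Fermat: 4^{10} ≡ 1 (mod 11). 14 ≡ 4 (mod 10). So 4^{14} ≡ 4^{4} ≡ 3 (mod 11)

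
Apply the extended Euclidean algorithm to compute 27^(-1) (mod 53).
Extended GCD: 27(2) + 53(-1) = 1. So 27^(-1) ≡ 2 ≡ 2 (mod 53). Verify: 27 × 2 = 54 ≡ 1 (mod 53)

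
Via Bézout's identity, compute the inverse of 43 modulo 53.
Extended GCD: 43(-16) + 53(13) = 1. So 43^(-1) ≡ 37 ≡ 37 (mod 53). Verify: 43 × 37 = 1591 ≡ 1 (mod 53)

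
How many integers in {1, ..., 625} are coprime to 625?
500

Prime factorization: 625 = 5^4
Using the formula φ(n) = n × Π(1 - 1/p) for each prime factor p:
φ(625) = 625 × (1 - 1/5)
φ(625) = 500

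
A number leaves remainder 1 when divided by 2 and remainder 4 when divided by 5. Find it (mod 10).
M = 2 × 5 = 10. M₁ = 5, y₁ ≡ 1 (mod 2). M₂ = 2, y₂ ≡ 3 (mod 5). k = 1×5×1 + 4×2×3 ≡ 9 (mod 10)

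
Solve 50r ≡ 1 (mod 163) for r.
50^(-1) ≡ 75 (mod 163). Verification: 50 × 75 = 3750 ≡ 1 (mod 163)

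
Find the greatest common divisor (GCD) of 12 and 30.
6

Using the Euclidean algorithm:
12 = 0 × 30 + 12
30 = 2 × 12 + 6
12 = 2 × 6 + 0

GCD(12, 30) = 6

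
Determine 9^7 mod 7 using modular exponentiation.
9 ≡ 2 (mod 7). 7 = 4 + 2 + 1 (binary 111). Repeated squaring mod 7: 2^1 ≡ 2; 2^2 ≡ 2² = 4 ≡ 4; 2^4 ≡ 4² = 16 ≡ 2. Multiply: 9^7 ≡ 2^4 × 2^2 × 2^1 ≡ 2 × 4 × 2 (mod 7): 2 × 4 = 8 ≡ 1; 1 × 2 = 2 ≡ 2. So 9^7 ≡ 2 (mod 7).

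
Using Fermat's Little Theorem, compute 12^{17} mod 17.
12

By Fermat's Little Theorem, a^(p-1) ≡ 1 (mod p) for prime p and gcd(a, p) = 1
Here p = 17, so 12^16 ≡ 1 (mod 17)
We can reduce the exponent: 17 mod 16 = 1
So 12^17 ≡ 12^1 (mod 17)
Computing: 12^1 mod 17 = 12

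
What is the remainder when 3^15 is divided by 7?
Using Fermat: 3^{6} ≡ 1 (mod 7). 15 ≡ 3 (mod 6). So 3^{15} ≡ 3^{3} ≡ 6 (mod 7)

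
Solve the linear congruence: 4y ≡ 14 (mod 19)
13

Since gcd(4, 19) = 1 divides 14, a solution exists.
Multiply both sides by the inverse of 4 mod 19:
  4^(-1) mod 19 = 5
  x ≡ 5 × 14 ≡ 70 ≡ 13 (mod 19)
Verification: 4 × 13 = 52 = 2 × 19 + 14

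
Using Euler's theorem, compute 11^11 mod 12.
By Euler: 11^{4} ≡ 1 (mod 12) since gcd(11, 12) = 1. 11 = 2×4 + 3. So 11^{11} ≡ 11^{3} ≡ 11 (mod 12)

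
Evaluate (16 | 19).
(16/19) = 16^{9} mod 19 = 1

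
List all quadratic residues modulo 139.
QRs mod 139: {1, 4, 5, 6, 7, 9, 11, 13, 16, 20, 24, 25, 28, 29, 30, 31, 34, 35, 36, 37, 38, 41, 42, 44, 45, 46, 47, 49, 51, 52, 54, 55, 57, 63, 64, 65, 66, 67, 69, 71, 77, 78, 79, 80, 81, 83, 86, 89, 91, 96, 99, 100, 106, 107, 112, 113, 116, 117, 118, 120, 121, 122, 124, 125, 127, 129, 131, 136, 137}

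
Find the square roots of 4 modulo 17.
The square roots of 4 mod 17 are 2 and 15. Verify: 2² = 4 ≡ 4 (mod 17)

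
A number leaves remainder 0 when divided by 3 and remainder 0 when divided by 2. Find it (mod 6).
M = 3 × 2 = 6. M₁ = 2, y₁ ≡ 2 (mod 3). M₂ = 3, y₂ ≡ 1 (mod 2). m = 0×2×2 + 0×3×1 ≡ 0 (mod 6)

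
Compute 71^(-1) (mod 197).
71^(-1) ≡ 111 (mod 197). Verification: 71 × 111 = 7881 ≡ 1 (mod 197)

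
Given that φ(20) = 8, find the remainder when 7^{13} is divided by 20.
By Euler: 7^{8} ≡ 1 (mod 20) since gcd(7, 20) = 1. 13 = 1×8 + 5. So 7^{13} ≡ 7^{5} ≡ 7 (mod 20)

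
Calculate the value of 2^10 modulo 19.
10 = 8 + 2 (binary 1010). Repeated squaring mod 19: 2^1 ≡ 2; 2^2 ≡ 2² = 4 ≡ 4; 2^4 ≡ 4² = 16 ≡ 16; 2^8 ≡ 16² = 256 ≡ 9. Multiply: 2^10 = 2^8 × 2^2 ≡ 9 × 4 (mod 19): 9 × 4 = 36 ≡ 17. So 2^10 ≡ 17 (mod 19).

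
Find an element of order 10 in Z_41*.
4 has order 10 mod 41 since 4^{10} ≡ 1 (mod 41) and no smaller power works.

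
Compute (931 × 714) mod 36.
30

(931 × 714) = 664734
664734 mod 36 = 30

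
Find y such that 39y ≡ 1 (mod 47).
39^(-1) ≡ 41 (mod 47). Verification: 39 × 41 = 1599 ≡ 1 (mod 47)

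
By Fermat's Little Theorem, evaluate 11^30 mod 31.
By Fermat's Little Theorem, 11^{30} ≡ 1 (mod 31) since 31 is prime and gcd(11, 31) = 1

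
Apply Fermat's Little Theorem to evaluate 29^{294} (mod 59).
48

By Fermat's Little Theorem, a^(p-1) ≡ 1 (mod p) for prime p and gcd(a, p) = 1
Here p = 59, so 29^58 ≡ 1 (mod 59)
We can reduce the exponent: 294 mod 58 = 4
So 29^294 ≡ 29^4 (mod 59)
Computing: 29^4 mod 59 = 48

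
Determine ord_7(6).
Powers of 6 mod 7: 6^1≡6, 6^2≡1. Order = 2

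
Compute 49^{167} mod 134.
123

Using successive squaring:
Binary expansion of 167: 10100111
Powers of 49 mod 134 (each is the square of the previous):
  49^1 ≡ 49 (mod 134)
  49^2 ≡ 49² = 2401 ≡ 123 (mod 134)
  49^4 ≡ 123² = 15129 ≡ 121 (mod 134)
  49^8 ≡ 121² = 14641 ≡ 35 (mod 134)
  49^16 ≡ 35² = 1225 ≡ 19 (mod 134)
  49^32 ≡ 19² = 361 ≡ 93 (mod 134)
  49^64 ≡ 93² = 8649 ≡ 73 (mod 134)
  49^128 ≡ 73² = 5329 ≡ 103 (mod 134)
167 = 128 + 32 + 4 + 2 + 1, so 49^167 = 49^128 × 49^32 × 49^4 × 49^2 × 49^1 ≡ 103 × 93 × 121 × 123 × 49 (mod 134)
Multiplying step by step:
  103 × 93 = 9579 ≡ 65 (mod 134)
  65 × 121 = 7865 ≡ 93 (mod 134)
  93 × 123 = 11439 ≡ 49 (mod 134)
  49 × 49 = 2401 ≡ 123 (mod 134)
Result: 49^167 ≡ 123 (mod 134)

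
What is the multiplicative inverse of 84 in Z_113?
74

Using Extended Euclidean Algorithm:
gcd(84, 113) = 1
Bezout coefficients: 84 × -39 + 113 × 29 = 1
So 84 × -39 ≡ 1 (mod 113)
The inverse is -39 mod 113 = 74
Verification: 84 × 74 = 6216 = 55 × 113 + 1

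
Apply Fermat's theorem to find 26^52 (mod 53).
By Fermat's Little Theorem, 26^{52} ≡ 1 (mod 53) since 53 is prime and gcd(26, 53) = 1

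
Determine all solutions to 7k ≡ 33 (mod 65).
14

Since gcd(7, 65) = 1 divides 33, a solution exists.
Multiply both sides by the inverse of 7 mod 65:
  7^(-1) mod 65 = 28
  x ≡ 28 × 33 ≡ 924 ≡ 14 (mod 65)
Verification: 7 × 14 = 98 = 1 × 65 + 33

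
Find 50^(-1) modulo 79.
49

Using Extended Euclidean Algorithm:
gcd(50, 79) = 1
Bezout coefficients: 50 × -30 + 79 × 19 = 1
So 50 × -30 ≡ 1 (mod 79)
The inverse is -30 mod 79 = 49
Verification: 50 × 49 = 2450 = 31 × 79 + 1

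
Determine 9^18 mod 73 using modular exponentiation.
Using repeated squaring. 18 = 16 + 2 (binary 10010). Repeated squaring mod 73: 9^1 ≡ 9; 9^2 ≡ 9² = 81 ≡ 8; 9^4 ≡ 8² = 64 ≡ 64; 9^8 ≡ 64² = 4096 ≡ 8; 9^16 ≡ 8² = 64 ≡ 64. Multiply: 9^18 = 9^16 × 9^2 ≡ 64 × 8 (mod 73): 64 × 8 = 512 ≡ 1. So 9^18 ≡ 1 (mod 73).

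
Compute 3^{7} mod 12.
3

Using successive squaring:
Binary expansion of 7: 111
Powers of 3 mod 12 (each is the square of the previous):
  3^1 ≡ 3 (mod 12)
  3^2 ≡ 3² = 9 ≡ 9 (mod 12)
  3^4 ≡ 9² = 81 ≡ 9 (mod 12)
7 = 4 + 2 + 1, so 3^7 = 3^4 × 3^2 × 3^1 ≡ 9 × 9 × 3 (mod 12)
Multiplying step by step:
  9 × 9 = 81 ≡ 9 (mod 12)
  9 × 3 = 27 ≡ 3 (mod 12)
Result: 3^7 ≡ 3 (mod 12)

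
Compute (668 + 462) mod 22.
8

(668 + 462) = 1130
1130 mod 22 = 8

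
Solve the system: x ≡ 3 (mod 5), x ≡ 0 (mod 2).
M = 5 × 2 = 10. M₁ = 2, y₁ ≡ 3 (mod 5). M₂ = 5, y₂ ≡ 1 (mod 2). x = 3×2×3 + 0×5×1 ≡ 8 (mod 10)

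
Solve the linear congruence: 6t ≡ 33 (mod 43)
27

Since gcd(6, 43) = 1 divides 33, a solution exists.
Multiply both sides by the inverse of 6 mod 43:
  6^(-1) mod 43 = 36
  x ≡ 36 × 33 ≡ 1188 ≡ 27 (mod 43)
Verification: 6 × 27 = 162 = 3 × 43 + 33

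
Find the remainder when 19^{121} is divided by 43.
By Fermat: 19^{42} ≡ 1 (mod 43). 121 = 2×42 + 37. So 19^{121} ≡ 19^{37} ≡ 33 (mod 43)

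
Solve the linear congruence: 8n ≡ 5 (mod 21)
19

Since gcd(8, 21) = 1 divides 5, a solution exists.
Multiply both sides by the inverse of 8 mod 21:
  8^(-1) mod 21 = 8
  x ≡ 8 × 5 ≡ 40 ≡ 19 (mod 21)
Verification: 8 × 19 = 152 = 7 × 21 + 5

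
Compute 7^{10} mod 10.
9

Using successive squaring:
Binary expansion of 10: 1010
Powers of 7 mod 10 (each is the square of the previous):
  7^1 ≡ 7 (mod 10)
  7^2 ≡ 7² = 49 ≡ 9 (mod 10)
  7^4 ≡ 9² = 81 ≡ 1 (mod 10)
  7^8 ≡ 1² = 1 ≡ 1 (mod 10)
10 = 8 + 2, so 7^10 = 7^8 × 7^2 ≡ 1 × 9 (mod 10)
Multiplying step by step:
  1 × 9 = 9 ≡ 9 (mod 10)
Result: 7^10 ≡ 9 (mod 10)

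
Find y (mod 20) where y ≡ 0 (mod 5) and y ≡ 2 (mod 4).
M = 5 × 4 = 20. M₁ = 4, y₁ ≡ 4 (mod 5). M₂ = 5, y₂ ≡ 1 (mod 4). y = 0×4×4 + 2×5×1 ≡ 10 (mod 20)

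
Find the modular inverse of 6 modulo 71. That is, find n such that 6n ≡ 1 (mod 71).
12

Using Extended Euclidean Algorithm:
gcd(6, 71) = 1
Bezout coefficients: 6 × 12 + 71 × -1 = 1
So 6 × 12 ≡ 1 (mod 71)
The inverse is 12 mod 71 = 12
Verification: 6 × 12 = 72 = 1 × 71 + 1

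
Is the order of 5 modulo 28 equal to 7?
No, the actual order is 6, not 7.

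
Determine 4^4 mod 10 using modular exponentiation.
4 = 4 (binary 100). Repeated squaring mod 10: 4^1 ≡ 4; 4^2 ≡ 4² = 16 ≡ 6; 4^4 ≡ 6² = 36 ≡ 6. So 4^4 ≡ 6 (mod 10).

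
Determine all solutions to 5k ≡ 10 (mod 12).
2

Since gcd(5, 12) = 1 divides 10, a solution exists.
Multiply both sides by the inverse of 5 mod 12:
  5^(-1) mod 12 = 5
  x ≡ 5 × 10 ≡ 50 ≡ 2 (mod 12)
Verification: 5 × 2 = 10 = 0 × 12 + 10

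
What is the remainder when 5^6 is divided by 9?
6 = 4 + 2 (binary 110). Repeated squaring mod 9: 5^1 ≡ 5; 5^2 ≡ 5² = 25 ≡ 7; 5^4 ≡ 7² = 49 ≡ 4. Multiply: 5^6 = 5^4 × 5^2 ≡ 4 × 7 (mod 9): 4 × 7 = 28 ≡ 1. So 5^6 ≡ 1 (mod 9).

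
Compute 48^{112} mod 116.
88

Using successive squaring:
Binary expansion of 112: 1110000
Powers of 48 mod 116 (each is the square of the previous):
  48^1 ≡ 48 (mod 116)
  48^2 ≡ 48² = 2304 ≡ 100 (mod 116)
  48^4 ≡ 100² = 10000 ≡ 24 (mod 116)
  48^8 ≡ 24² = 576 ≡ 112 (mod 116)
  48^16 ≡ 112² = 12544 ≡ 16 (mod 116)
  48^32 ≡ 16² = 256 ≡ 24 (mod 116)
  48^64 ≡ 24² = 576 ≡ 112 (mod 116)
112 = 64 + 32 + 16, so 48^112 = 48^64 × 48^32 × 48^16 ≡ 112 × 24 × 16 (mod 116)
Multiplying step by step:
  112 × 24 = 2688 ≡ 20 (mod 116)
  20 × 16 = 320 ≡ 88 (mod 116)
Result: 48^112 ≡ 88 (mod 116)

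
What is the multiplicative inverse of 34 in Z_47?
18

Using Extended Euclidean Algorithm:
gcd(34, 47) = 1
Bezout coefficients: 34 × 18 + 47 × -13 = 1
So 34 × 18 ≡ 1 (mod 47)
The inverse is 18 mod 47 = 18
Verification: 34 × 18 = 612 = 13 × 47 + 1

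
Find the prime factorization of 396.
2^2 × 3^2 × 11

Divide by primes starting from smallest:
396 ÷ 2 = 198
198 ÷ 2 = 99
99 ÷ 3 = 33
33 ÷ 3 = 11
11 ÷ 11 = 1

396 = 2^2 × 3^2 × 11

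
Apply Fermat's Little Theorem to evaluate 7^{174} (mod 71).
10

By Fermat's Little Theorem, a^(p-1) ≡ 1 (mod p) for prime p and gcd(a, p) = 1
Here p = 71, so 7^70 ≡ 1 (mod 71)
We can reduce the exponent: 174 mod 70 = 34
So 7^174 ≡ 7^34 (mod 71)
Computing: 7^34 mod 71 = 10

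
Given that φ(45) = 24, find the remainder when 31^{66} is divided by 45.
By Euler: 31^{24} ≡ 1 (mod 45) since gcd(31, 45) = 1. 66 = 2×24 + 18. So 31^{66} ≡ 31^{18} ≡ 1 (mod 45)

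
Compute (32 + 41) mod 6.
1

(32 + 41) = 73
73 mod 6 = 1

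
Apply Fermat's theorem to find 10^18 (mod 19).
By Fermat's Little Theorem, 10^{18} ≡ 1 (mod 19) since 19 is prime and gcd(10, 19) = 1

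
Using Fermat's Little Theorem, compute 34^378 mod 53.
By Fermat: 34^{52} ≡ 1 (mod 53). 378 = 7×52 + 14. So 34^{378} ≡ 34^{14} ≡ 40 (mod 53)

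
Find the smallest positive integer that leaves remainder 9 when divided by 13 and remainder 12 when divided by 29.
M = 13 × 29 = 377. M₁ = 29, y₁ ≡ 9 (mod 13). M₂ = 13, y₂ ≡ 9 (mod 29). k = 9×29×9 + 12×13×9 ≡ 360 (mod 377). The smallest positive such number is 360.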